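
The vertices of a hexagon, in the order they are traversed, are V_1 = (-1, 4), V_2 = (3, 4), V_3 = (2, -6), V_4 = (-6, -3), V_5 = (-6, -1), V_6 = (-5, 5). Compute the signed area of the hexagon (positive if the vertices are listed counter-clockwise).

-73

Apply the surveyor's formula: 2A = Σ (x_i·y_{i+1} − x_{i+1}·y_i), indices taken mod 6.
V_1→V_2: (-1)(4) − (3)(4) = -16
V_2→V_3: (3)(-6) − (2)(4) = -26
V_3→V_4: (2)(-3) − (-6)(-6) = -42
V_4→V_5: (-6)(-1) − (-6)(-3) = -12
V_5→V_6: (-6)(5) − (-5)(-1) = -35
V_6→V_1: (-5)(4) − (-1)(5) = -15
Σ = -146
Signed area = Σ/2 = -73 (negative ⇒ clockwise traversal).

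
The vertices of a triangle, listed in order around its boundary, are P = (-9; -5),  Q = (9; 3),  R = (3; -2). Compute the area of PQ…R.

21

Apply the shoelace formula: 2A = Σ (x_i·y_{i+1} − x_{i+1}·y_i), indices taken mod 3.
Σ = (18) + (-27) + (-33) = -42
Area = |Σ|/2 = 21.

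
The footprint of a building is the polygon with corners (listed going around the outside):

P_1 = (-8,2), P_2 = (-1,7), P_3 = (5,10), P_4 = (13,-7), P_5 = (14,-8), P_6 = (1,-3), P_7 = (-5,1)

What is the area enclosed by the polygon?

160

Apply the shoelace formula: 2A = Σ (x_i·y_{i+1} − x_{i+1}·y_i), indices taken mod 7.
P_1→P_2: (-8)(7) − (-1)(2) = -54
P_2→P_3: (-1)(10) − (5)(7) = -45
P_3→P_4: (5)(-7) − (13)(10) = -165
P_4→P_5: (13)(-8) − (14)(-7) = -6
P_5→P_6: (14)(-3) − (1)(-8) = -34
P_6→P_7: (1)(1) − (-5)(-3) = -14
P_7→P_1: (-5)(2) − (-8)(1) = -2
Σ = -320
Area = |Σ|/2 = 160.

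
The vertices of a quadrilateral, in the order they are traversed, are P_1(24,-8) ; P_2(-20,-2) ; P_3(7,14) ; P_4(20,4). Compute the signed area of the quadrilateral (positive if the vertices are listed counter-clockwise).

Cross-terms: -208, -266, -252, -256  ⇒  Σ = -982
Signed area = Σ/2 = -491 (negative ⇒ clockwise traversal).

-491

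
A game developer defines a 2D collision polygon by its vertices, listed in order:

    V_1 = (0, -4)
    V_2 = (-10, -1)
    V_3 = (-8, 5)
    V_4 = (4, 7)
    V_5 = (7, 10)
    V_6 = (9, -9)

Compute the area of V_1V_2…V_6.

186

Apply Gauss's area formula: 2A = Σ (x_i·y_{i+1} − x_{i+1}·y_i), indices taken mod 6.
Cross-terms: -40, -58, -76, -9, -153, -36  ⇒  Σ = -372
Area = |Σ|/2 = 186.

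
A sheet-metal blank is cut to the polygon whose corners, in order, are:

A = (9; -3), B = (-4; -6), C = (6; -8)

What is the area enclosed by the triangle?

28

Σ = (-66) + (68) + (54) = 56
Area = |Σ|/2 = 28.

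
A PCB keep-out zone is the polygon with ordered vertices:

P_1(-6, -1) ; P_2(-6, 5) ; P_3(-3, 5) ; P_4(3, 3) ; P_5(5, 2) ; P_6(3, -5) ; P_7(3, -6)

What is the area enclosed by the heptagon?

Apply the shoelace formula: 2A = Σ (x_i·y_{i+1} − x_{i+1}·y_i), indices taken mod 7.
P_1→P_2: (-6)(5) − (-6)(-1) = -36
P_2→P_3: (-6)(5) − (-3)(5) = -15
P_3→P_4: (-3)(3) − (3)(5) = -24
P_4→P_5: (3)(2) − (5)(3) = -9
P_5→P_6: (5)(-5) − (3)(2) = -31
P_6→P_7: (3)(-6) − (3)(-5) = -3
P_7→P_1: (3)(-1) − (-6)(-6) = -39
Σ = -157
Area = |Σ|/2 = 78.5.

78.5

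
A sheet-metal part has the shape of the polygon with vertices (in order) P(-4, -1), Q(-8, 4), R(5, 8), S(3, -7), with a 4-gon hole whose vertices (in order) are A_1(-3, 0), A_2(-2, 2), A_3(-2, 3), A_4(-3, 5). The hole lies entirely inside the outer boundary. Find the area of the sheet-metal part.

Outer boundary:
P→Q: (-4)(4) − (-8)(-1) = -24
Q→R: (-8)(8) − (5)(4) = -84
R→S: (5)(-7) − (3)(8) = -59
S→P: (3)(-1) − (-4)(-7) = -31
Σ = -198
Area = |Σ|/2 = 99.
Hole:
Apply the shoelace formula: 2A = Σ (x_i·y_{i+1} − x_{i+1}·y_i), indices taken mod 4.
Σ = (-6) + (-2) + (-1) + (15) = 6
Area = |Σ|/2 = 3.
Net area = 99 − 3 = 96.

96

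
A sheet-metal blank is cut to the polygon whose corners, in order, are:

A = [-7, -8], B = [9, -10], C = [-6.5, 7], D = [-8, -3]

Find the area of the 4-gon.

129.25

Σ = (142) + (-2) + (75.5) + (43) = 258.5
Area = |Σ|/2 = 129.25.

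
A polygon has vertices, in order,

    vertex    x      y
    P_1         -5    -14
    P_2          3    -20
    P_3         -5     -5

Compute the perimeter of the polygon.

|P_1P_2| = √((8)² + (-6)²) = √100 = 10
|P_2P_3| = √((-8)² + (15)²) = √289 = 17
|P_3P_1| = √((0)² + (-9)²) = √81 = 9
Perimeter = 10 + 17 + 9 = 36.

36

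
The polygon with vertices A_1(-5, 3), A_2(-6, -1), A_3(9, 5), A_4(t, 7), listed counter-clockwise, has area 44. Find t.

Write out the shoelace sum; only the two edges meeting at A_4 involve t:
2·Area = [(9·7 − t·5) + (t·3 − (-5)·7)] + 2
       = -2·t + 100 = 88
⇒ t = 6.

6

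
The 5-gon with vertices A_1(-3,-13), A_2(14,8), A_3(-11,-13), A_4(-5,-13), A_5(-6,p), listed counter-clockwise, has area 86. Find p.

The doubled signed area Σ (x_i y_{i+1} − x_{i+1} y_i) is linear in p.
With p=0 it equals 142; the coefficient of p is -2 (from the two edges through A_5).
So -2·p + 142 = 2·86 = 172 ⇒ p = -15.

-15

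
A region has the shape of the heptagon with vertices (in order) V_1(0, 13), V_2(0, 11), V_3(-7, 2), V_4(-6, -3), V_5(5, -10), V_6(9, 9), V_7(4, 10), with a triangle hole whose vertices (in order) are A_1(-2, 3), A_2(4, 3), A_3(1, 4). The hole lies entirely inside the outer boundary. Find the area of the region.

Outer boundary:
Apply the shoelace formula: 2A = Σ (x_i·y_{i+1} − x_{i+1}·y_i), indices taken mod 7.
Σ = (0) + (77) + (33) + (75) + (135) + (54) + (52) = 426
Area = |Σ|/2 = 213.
Hole:
Σ = (-18) + (13) + (11) = 6
Area = |Σ|/2 = 3.
Net area = 213 − 3 = 210.

210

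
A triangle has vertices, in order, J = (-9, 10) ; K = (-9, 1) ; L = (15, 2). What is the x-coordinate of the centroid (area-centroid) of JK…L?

Apply the surveyor's formula. First the cross-terms c_i = x_i·y_{i+1} − x_{i+1}·y_i:
  81, -33, 168  ⇒  2A = 216, A = 108.
Then Σ (x_i + x_{i+1})·c_i = -648, so x̄ = -648 / (6·108) = -1.

-1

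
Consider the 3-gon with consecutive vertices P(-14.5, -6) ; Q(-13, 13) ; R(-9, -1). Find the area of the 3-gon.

48.5

Apply the shoelace (surveyor's) formula: 2A = Σ (x_i·y_{i+1} − x_{i+1}·y_i), indices taken mod 3.
Cross-terms: -266.5, 130, 39.5  ⇒  Σ = -97
Area = |Σ|/2 = 48.5.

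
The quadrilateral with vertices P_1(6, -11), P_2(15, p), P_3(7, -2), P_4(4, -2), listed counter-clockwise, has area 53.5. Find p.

-10

The doubled signed area Σ (x_i y_{i+1} − x_{i+1} y_i) is linear in p.
With p=0 it equals 97; the coefficient of p is -1 (from the two edges through P_2).
So -1·p + 97 = 2·53.5 = 107 ⇒ p = -10.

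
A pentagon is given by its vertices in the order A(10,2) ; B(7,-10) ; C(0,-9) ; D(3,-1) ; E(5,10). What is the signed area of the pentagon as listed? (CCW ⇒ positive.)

-102.5

Apply the shoelace (surveyor's) formula: 2A = Σ (x_i·y_{i+1} − x_{i+1}·y_i), indices taken mod 5.
Σ = (-114) + (-63) + (27) + (35) + (-90) = -205
Signed area = Σ/2 = -102.5 (negative ⇒ clockwise traversal).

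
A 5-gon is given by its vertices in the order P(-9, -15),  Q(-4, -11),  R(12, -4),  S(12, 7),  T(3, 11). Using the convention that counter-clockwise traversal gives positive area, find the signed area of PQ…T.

Apply Gauss's area formula: 2A = Σ (x_i·y_{i+1} − x_{i+1}·y_i), indices taken mod 5.
Σ = (39) + (148) + (132) + (111) + (54) = 484
Signed area = Σ/2 = 242 (positive ⇒ counter-clockwise traversal).

242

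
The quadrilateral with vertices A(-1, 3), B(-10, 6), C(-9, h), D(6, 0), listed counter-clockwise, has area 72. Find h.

-3

Write out the shoelace sum; only the two edges meeting at C involve h:
2·Area = [((-10)·h − (-9)·6) + ((-9)·0 − 6·h)] + 42
       = -16·h + 96 = 144
⇒ h = -3.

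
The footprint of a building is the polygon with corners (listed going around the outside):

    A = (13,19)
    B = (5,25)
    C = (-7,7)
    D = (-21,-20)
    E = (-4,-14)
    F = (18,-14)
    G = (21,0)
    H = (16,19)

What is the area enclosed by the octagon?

999.5

Σ = (230) + (210) + (287) + (214) + (308) + (294) + (399) + (57) = 1999
Area = |Σ|/2 = 999.5.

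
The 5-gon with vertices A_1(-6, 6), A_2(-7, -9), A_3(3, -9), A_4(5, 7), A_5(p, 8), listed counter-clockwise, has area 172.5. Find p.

The doubled signed area Σ (x_i y_{i+1} − x_{i+1} y_i) is linear in p.
With p=0 it equals 340; the coefficient of p is -1 (from the two edges through A_5).
So -1·p + 340 = 2·172.5 = 345 ⇒ p = -5.

-5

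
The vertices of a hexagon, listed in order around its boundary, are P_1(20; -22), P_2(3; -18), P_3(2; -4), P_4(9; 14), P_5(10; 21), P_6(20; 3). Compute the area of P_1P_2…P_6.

523.5

P_1→P_2: (20)(-18) − (3)(-22) = -294
P_2→P_3: (3)(-4) − (2)(-18) = 24
P_3→P_4: (2)(14) − (9)(-4) = 64
P_4→P_5: (9)(21) − (10)(14) = 49
P_5→P_6: (10)(3) − (20)(21) = -390
P_6→P_1: (20)(-22) − (20)(3) = -500
Σ = -1047
Area = |Σ|/2 = 523.5.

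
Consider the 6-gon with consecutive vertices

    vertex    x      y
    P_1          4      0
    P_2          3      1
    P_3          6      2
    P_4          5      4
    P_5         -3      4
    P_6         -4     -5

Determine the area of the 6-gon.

Apply the shoelace (surveyor's) formula: 2A = Σ (x_i·y_{i+1} − x_{i+1}·y_i), indices taken mod 6.
Σ = (4) + (0) + (14) + (32) + (31) + (20) = 101
Area = |Σ|/2 = 50.5.

50.5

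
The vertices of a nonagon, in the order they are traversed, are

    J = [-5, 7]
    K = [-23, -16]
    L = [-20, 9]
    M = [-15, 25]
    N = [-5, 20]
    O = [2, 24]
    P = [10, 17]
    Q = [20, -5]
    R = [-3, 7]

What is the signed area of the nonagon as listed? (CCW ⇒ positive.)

-721.5

Apply the shoelace (surveyor's) formula: 2A = Σ (x_i·y_{i+1} − x_{i+1}·y_i), indices taken mod 9.
Σ = (241) + (-527) + (-365) + (-175) + (-160) + (-206) + (-390) + (125) + (14) = -1443
Signed area = Σ/2 = -721.5 (negative ⇒ clockwise traversal).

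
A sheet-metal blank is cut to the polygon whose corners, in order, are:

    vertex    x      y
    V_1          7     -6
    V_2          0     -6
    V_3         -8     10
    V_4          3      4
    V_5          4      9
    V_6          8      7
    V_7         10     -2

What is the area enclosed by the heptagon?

Σ = (-42) + (-48) + (-62) + (11) + (-44) + (-86) + (-46) = -317
Area = |Σ|/2 = 158.5.

158.5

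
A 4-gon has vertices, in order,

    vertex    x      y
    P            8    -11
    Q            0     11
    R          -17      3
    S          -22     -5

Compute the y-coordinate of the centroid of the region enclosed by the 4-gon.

Apply the shoelace formula. First the cross-terms c_i = x_i·y_{i+1} − x_{i+1}·y_i:
  88, 187, 151, 282  ⇒  2A = 708, A = 354.
Then Σ (y_i + y_{i+1})·c_i = -2196, so ȳ = -2196 / (6·354) = -61/59.

-61/59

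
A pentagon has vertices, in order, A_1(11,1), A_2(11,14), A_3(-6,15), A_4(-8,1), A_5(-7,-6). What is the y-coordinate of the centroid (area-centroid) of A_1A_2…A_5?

177/31

Apply the shoelace formula. First the cross-terms c_i = x_i·y_{i+1} − x_{i+1}·y_i:
  143, 249, 114, 55, 59  ⇒  2A = 620, A = 310.
Then Σ (y_i + y_{i+1})·c_i = 10620, so ȳ = 10620 / (6·310) = 177/31.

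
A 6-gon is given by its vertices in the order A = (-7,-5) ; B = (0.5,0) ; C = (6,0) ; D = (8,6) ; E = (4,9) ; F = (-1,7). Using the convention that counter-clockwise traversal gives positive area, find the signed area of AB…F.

88.75

Cross-terms: 2.5, 0, 36, 48, 37, 54  ⇒  Σ = 177.5
Signed area = Σ/2 = 88.75 (positive ⇒ counter-clockwise traversal).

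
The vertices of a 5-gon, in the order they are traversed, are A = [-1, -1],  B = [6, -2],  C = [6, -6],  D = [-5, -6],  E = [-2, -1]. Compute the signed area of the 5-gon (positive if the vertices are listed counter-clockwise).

Apply the shoelace (surveyor's) formula: 2A = Σ (x_i·y_{i+1} − x_{i+1}·y_i), indices taken mod 5.
A→B: (-1)(-2) − (6)(-1) = 8
B→C: (6)(-6) − (6)(-2) = -24
C→D: (6)(-6) − (-5)(-6) = -66
D→E: (-5)(-1) − (-2)(-6) = -7
E→A: (-2)(-1) − (-1)(-1) = 1
Σ = -88
Signed area = Σ/2 = -44 (negative ⇒ clockwise traversal).

-44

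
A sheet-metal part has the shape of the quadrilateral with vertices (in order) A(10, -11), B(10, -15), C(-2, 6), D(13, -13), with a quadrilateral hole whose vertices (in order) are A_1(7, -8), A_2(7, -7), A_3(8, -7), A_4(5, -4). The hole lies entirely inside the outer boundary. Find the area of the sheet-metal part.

Outer boundary:
Apply the surveyor's formula: 2A = Σ (x_i·y_{i+1} − x_{i+1}·y_i), indices taken mod 4.
Cross-terms: -40, 30, -52, -13  ⇒  Σ = -75
Area = |Σ|/2 = 37.5.
Hole:
Apply the surveyor's formula: 2A = Σ (x_i·y_{i+1} − x_{i+1}·y_i), indices taken mod 4.
A_1→A_2: (7)(-7) − (7)(-8) = 7
A_2→A_3: (7)(-7) − (8)(-7) = 7
A_3→A_4: (8)(-4) − (5)(-7) = 3
A_4→A_1: (5)(-8) − (7)(-4) = -12
Σ = 5
Area = |Σ|/2 = 2.5.
Net area = 37.5 − 2.5 = 35.

35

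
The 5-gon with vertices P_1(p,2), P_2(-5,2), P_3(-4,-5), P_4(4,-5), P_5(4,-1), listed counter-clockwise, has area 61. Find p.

The doubled signed area Σ (x_i y_{i+1} − x_{i+1} y_i) is linear in p.
With p=0 it equals 107; the coefficient of p is 3 (from the two edges through P_1).
So 3·p + 107 = 2·61 = 122 ⇒ p = 5.

5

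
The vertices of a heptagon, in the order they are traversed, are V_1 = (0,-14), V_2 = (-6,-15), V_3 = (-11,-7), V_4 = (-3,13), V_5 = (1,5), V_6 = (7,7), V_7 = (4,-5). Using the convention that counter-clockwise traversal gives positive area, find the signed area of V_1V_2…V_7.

-273

V_1→V_2: (0)(-15) − (-6)(-14) = -84
V_2→V_3: (-6)(-7) − (-11)(-15) = -123
V_3→V_4: (-11)(13) − (-3)(-7) = -164
V_4→V_5: (-3)(5) − (1)(13) = -28
V_5→V_6: (1)(7) − (7)(5) = -28
V_6→V_7: (7)(-5) − (4)(7) = -63
V_7→V_1: (4)(-14) − (0)(-5) = -56
Σ = -546
Signed area = Σ/2 = -273 (negative ⇒ clockwise traversal).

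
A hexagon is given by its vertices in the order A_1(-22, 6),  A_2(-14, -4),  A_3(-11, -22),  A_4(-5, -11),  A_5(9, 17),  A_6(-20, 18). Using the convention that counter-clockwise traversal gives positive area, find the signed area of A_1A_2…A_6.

619.5

Σ = (172) + (264) + (11) + (14) + (502) + (276) = 1239
Signed area = Σ/2 = 619.5 (positive ⇒ counter-clockwise traversal).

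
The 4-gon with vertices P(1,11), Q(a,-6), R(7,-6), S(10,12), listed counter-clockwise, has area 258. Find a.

-14

The doubled signed area Σ (x_i y_{i+1} − x_{i+1} y_i) is linear in a.
With a=0 it equals 278; the coefficient of a is -17 (from the two edges through Q).
So -17·a + 278 = 2·258 = 516 ⇒ a = -14.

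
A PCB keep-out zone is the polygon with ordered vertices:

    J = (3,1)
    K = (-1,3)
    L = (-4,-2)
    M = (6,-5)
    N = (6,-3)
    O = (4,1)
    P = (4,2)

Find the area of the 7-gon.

44

Apply the shoelace formula: 2A = Σ (x_i·y_{i+1} − x_{i+1}·y_i), indices taken mod 7.
J→K: (3)(3) − (-1)(1) = 10
K→L: (-1)(-2) − (-4)(3) = 14
L→M: (-4)(-5) − (6)(-2) = 32
M→N: (6)(-3) − (6)(-5) = 12
N→O: (6)(1) − (4)(-3) = 18
O→P: (4)(2) − (4)(1) = 4
P→J: (4)(1) − (3)(2) = -2
Σ = 88
Area = |Σ|/2 = 44.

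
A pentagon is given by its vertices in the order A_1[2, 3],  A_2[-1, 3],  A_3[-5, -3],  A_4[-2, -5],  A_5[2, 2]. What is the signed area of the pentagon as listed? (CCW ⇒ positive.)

Σ = (9) + (18) + (19) + (6) + (2) = 54
Signed area = Σ/2 = 27 (positive ⇒ counter-clockwise traversal).

27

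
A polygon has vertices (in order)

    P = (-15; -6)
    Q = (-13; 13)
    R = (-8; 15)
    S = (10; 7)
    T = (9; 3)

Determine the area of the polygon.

Apply Gauss's area formula: 2A = Σ (x_i·y_{i+1} − x_{i+1}·y_i), indices taken mod 5.
Σ = (-273) + (-91) + (-206) + (-33) + (-9) = -612
Area = |Σ|/2 = 306.

306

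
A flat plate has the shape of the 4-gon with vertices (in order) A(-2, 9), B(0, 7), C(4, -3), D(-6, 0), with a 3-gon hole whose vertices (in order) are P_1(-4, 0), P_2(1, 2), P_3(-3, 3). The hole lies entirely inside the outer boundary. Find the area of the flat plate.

50.5

Outer boundary:
Apply the shoelace formula: 2A = Σ (x_i·y_{i+1} − x_{i+1}·y_i), indices taken mod 4.
Σ = (-14) + (-28) + (-18) + (-54) = -114
Area = |Σ|/2 = 57.
Hole:
P_1→P_2: (-4)(2) − (1)(0) = -8
P_2→P_3: (1)(3) − (-3)(2) = 9
P_3→P_1: (-3)(0) − (-4)(3) = 12
Σ = 13
Area = |Σ|/2 = 6.5.
Net area = 57 − 6.5 = 50.5.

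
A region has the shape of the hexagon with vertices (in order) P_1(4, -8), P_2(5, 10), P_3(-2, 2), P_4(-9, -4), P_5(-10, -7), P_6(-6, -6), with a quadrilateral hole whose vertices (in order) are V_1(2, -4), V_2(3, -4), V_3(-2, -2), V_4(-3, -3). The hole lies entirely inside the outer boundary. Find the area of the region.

Outer boundary:
Cross-terms: 80, 30, 26, 23, 18, 72  ⇒  Σ = 249
Area = |Σ|/2 = 124.5.
Hole:
Apply the shoelace (surveyor's) formula: 2A = Σ (x_i·y_{i+1} − x_{i+1}·y_i), indices taken mod 4.
V_1→V_2: (2)(-4) − (3)(-4) = 4
V_2→V_3: (3)(-2) − (-2)(-4) = -14
V_3→V_4: (-2)(-3) − (-3)(-2) = 0
V_4→V_1: (-3)(-4) − (2)(-3) = 18
Σ = 8
Area = |Σ|/2 = 4.
Net area = 124.5 − 4 = 120.5.

120.5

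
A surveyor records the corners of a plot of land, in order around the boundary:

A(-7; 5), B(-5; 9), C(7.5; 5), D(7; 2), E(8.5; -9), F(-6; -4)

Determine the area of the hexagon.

188.25

Apply the surveyor's formula: 2A = Σ (x_i·y_{i+1} − x_{i+1}·y_i), indices taken mod 6.
Σ = (-38) + (-92.5) + (-20) + (-80) + (-88) + (-58) = -376.5
Area = |Σ|/2 = 188.25.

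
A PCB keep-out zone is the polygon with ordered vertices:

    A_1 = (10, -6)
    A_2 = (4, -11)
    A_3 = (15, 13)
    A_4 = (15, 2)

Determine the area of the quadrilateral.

72

Apply the shoelace (surveyor's) formula: 2A = Σ (x_i·y_{i+1} − x_{i+1}·y_i), indices taken mod 4.
Σ = (-86) + (217) + (-165) + (-110) = -144
Area = |Σ|/2 = 72.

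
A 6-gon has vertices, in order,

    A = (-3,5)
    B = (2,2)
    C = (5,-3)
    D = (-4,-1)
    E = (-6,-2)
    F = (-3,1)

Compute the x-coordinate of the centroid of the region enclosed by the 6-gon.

-47/213

Apply the shoelace (surveyor's) formula. First the cross-terms c_i = x_i·y_{i+1} − x_{i+1}·y_i:
  -16, -16, -17, 2, -12, -12  ⇒  2A = -71, A = -35.5.
Then Σ (x_i + x_{i+1})·c_i = 47, so x̄ = 47 / (6·(-35.5)) = -47/213.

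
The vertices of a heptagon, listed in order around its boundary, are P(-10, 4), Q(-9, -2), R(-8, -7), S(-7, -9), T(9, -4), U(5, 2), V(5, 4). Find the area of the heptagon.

171.5

Apply the surveyor's formula: 2A = Σ (x_i·y_{i+1} − x_{i+1}·y_i), indices taken mod 7.
Cross-terms: 56, 47, 23, 109, 38, 10, 60  ⇒  Σ = 343
Area = |Σ|/2 = 171.5.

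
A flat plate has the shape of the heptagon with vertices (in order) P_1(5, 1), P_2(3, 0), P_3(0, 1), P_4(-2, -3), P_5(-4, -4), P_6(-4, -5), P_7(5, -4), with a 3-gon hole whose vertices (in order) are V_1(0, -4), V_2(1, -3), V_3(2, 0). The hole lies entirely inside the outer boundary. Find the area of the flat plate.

Outer boundary:
Apply the surveyor's formula: 2A = Σ (x_i·y_{i+1} − x_{i+1}·y_i), indices taken mod 7.
P_1→P_2: (5)(0) − (3)(1) = -3
P_2→P_3: (3)(1) − (0)(0) = 3
P_3→P_4: (0)(-3) − (-2)(1) = 2
P_4→P_5: (-2)(-4) − (-4)(-3) = -4
P_5→P_6: (-4)(-5) − (-4)(-4) = 4
P_6→P_7: (-4)(-4) − (5)(-5) = 41
P_7→P_1: (5)(1) − (5)(-4) = 25
Σ = 68
Area = |Σ|/2 = 34.
Hole:
Apply the surveyor's formula: 2A = Σ (x_i·y_{i+1} − x_{i+1}·y_i), indices taken mod 3.
Σ = (4) + (6) + (-8) = 2
Area = |Σ|/2 = 1.
Net area = 34 − 1 = 33.

33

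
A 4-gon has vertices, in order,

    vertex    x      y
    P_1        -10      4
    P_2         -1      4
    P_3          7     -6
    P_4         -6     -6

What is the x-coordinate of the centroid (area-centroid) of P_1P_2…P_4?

Apply the shoelace (surveyor's) formula. First the cross-terms c_i = x_i·y_{i+1} − x_{i+1}·y_i:
  -36, -22, -78, -84  ⇒  2A = -220, A = -110.
Then Σ (x_i + x_{i+1})·c_i = 1530, so x̄ = 1530 / (6·(-110)) = -51/22.

-51/22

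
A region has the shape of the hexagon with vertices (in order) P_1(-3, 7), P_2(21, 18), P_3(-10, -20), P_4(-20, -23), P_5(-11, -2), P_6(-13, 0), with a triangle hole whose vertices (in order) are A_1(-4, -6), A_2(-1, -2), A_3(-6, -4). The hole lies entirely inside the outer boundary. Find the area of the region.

Outer boundary:
Apply Gauss's area formula: 2A = Σ (x_i·y_{i+1} − x_{i+1}·y_i), indices taken mod 6.
P_1→P_2: (-3)(18) − (21)(7) = -201
P_2→P_3: (21)(-20) − (-10)(18) = -240
P_3→P_4: (-10)(-23) − (-20)(-20) = -170
P_4→P_5: (-20)(-2) − (-11)(-23) = -213
P_5→P_6: (-11)(0) − (-13)(-2) = -26
P_6→P_1: (-13)(7) − (-3)(0) = -91
Σ = -941
Area = |Σ|/2 = 470.5.
Hole:
A_1→A_2: (-4)(-2) − (-1)(-6) = 2
A_2→A_3: (-1)(-4) − (-6)(-2) = -8
A_3→A_1: (-6)(-6) − (-4)(-4) = 20
Σ = 14
Area = |Σ|/2 = 7.
Net area = 470.5 − 7 = 463.5.

463.5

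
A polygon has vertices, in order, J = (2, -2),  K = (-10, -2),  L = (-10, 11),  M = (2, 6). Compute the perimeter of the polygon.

|JK| = √((-12)² + (0)²) = √144 = 12
|KL| = √((0)² + (13)²) = √169 = 13
|LM| = √((12)² + (-5)²) = √169 = 13
|MJ| = √((0)² + (-8)²) = √64 = 8
Perimeter = 12 + 13 + 13 + 8 = 46.

46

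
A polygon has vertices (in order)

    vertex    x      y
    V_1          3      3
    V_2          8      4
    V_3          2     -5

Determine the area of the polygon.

Cross-terms: -12, -48, 21  ⇒  Σ = -39
Area = |Σ|/2 = 19.5.

19.5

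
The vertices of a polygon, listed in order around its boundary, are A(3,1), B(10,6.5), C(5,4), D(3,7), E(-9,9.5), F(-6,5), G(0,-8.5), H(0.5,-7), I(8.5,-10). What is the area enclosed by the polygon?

145.875

Cross-terms: 9.5, 7.5, 23, 91.5, 12, 51, 4.25, 54.5, 38.5  ⇒  Σ = 291.75
Area = |Σ|/2 = 145.875.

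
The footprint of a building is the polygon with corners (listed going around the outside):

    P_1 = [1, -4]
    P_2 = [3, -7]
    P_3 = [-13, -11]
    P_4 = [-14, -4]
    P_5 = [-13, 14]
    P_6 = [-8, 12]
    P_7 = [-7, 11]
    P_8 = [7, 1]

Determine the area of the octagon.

315

P_1→P_2: (1)(-7) − (3)(-4) = 5
P_2→P_3: (3)(-11) − (-13)(-7) = -124
P_3→P_4: (-13)(-4) − (-14)(-11) = -102
P_4→P_5: (-14)(14) − (-13)(-4) = -248
P_5→P_6: (-13)(12) − (-8)(14) = -44
P_6→P_7: (-8)(11) − (-7)(12) = -4
P_7→P_8: (-7)(1) − (7)(11) = -84
P_8→P_1: (7)(-4) − (1)(1) = -29
Σ = -630
Area = |Σ|/2 = 315.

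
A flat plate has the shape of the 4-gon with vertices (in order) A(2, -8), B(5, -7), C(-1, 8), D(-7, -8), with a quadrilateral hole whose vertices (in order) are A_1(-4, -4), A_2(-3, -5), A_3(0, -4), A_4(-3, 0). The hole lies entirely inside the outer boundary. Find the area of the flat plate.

Outer boundary:
Apply Gauss's area formula: 2A = Σ (x_i·y_{i+1} − x_{i+1}·y_i), indices taken mod 4.
Cross-terms: 26, 33, 64, 72  ⇒  Σ = 195
Area = |Σ|/2 = 97.5.
Hole:
Apply the shoelace formula: 2A = Σ (x_i·y_{i+1} − x_{i+1}·y_i), indices taken mod 4.
A_1→A_2: (-4)(-5) − (-3)(-4) = 8
A_2→A_3: (-3)(-4) − (0)(-5) = 12
A_3→A_4: (0)(0) − (-3)(-4) = -12
A_4→A_1: (-3)(-4) − (-4)(0) = 12
Σ = 20
Area = |Σ|/2 = 10.
Net area = 97.5 − 10 = 87.5.

87.5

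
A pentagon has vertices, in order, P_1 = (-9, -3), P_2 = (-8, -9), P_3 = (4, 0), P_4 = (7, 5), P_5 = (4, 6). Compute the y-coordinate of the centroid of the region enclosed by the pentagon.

-60/59

Apply the shoelace (surveyor's) formula. First the cross-terms c_i = x_i·y_{i+1} − x_{i+1}·y_i:
  57, 36, 20, 22, 42  ⇒  2A = 177, A = 88.5.
Then Σ (y_i + y_{i+1})·c_i = -540, so ȳ = -540 / (6·88.5) = -60/59.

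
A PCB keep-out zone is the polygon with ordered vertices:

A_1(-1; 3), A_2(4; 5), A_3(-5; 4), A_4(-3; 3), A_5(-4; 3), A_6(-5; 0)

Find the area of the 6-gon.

Σ = (-17) + (41) + (-3) + (3) + (15) + (-15) = 24
Area = |Σ|/2 = 12.

12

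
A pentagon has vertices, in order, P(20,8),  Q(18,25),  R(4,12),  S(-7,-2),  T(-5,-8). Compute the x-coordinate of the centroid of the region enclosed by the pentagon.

Apply Gauss's area formula. First the cross-terms c_i = x_i·y_{i+1} − x_{i+1}·y_i:
  356, 116, 76, 46, 120  ⇒  2A = 714, A = 357.
Then Σ (x_i + x_{i+1})·c_i = 17100, so x̄ = 17100 / (6·357) = 950/119.

950/119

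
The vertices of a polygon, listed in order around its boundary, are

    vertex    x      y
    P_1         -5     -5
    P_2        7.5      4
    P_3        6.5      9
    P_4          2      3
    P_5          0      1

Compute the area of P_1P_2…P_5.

Σ = (17.5) + (41.5) + (1.5) + (2) + (5) = 67.5
Area = |Σ|/2 = 33.75.

33.75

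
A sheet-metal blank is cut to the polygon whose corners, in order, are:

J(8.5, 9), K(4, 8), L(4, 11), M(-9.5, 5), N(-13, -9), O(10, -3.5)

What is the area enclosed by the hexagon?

287.125

Apply the shoelace formula: 2A = Σ (x_i·y_{i+1} − x_{i+1}·y_i), indices taken mod 6.
Σ = (32) + (12) + (124.5) + (150.5) + (135.5) + (119.75) = 574.25
Area = |Σ|/2 = 287.125.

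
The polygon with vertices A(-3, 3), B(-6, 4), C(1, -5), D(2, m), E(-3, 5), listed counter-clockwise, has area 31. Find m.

The doubled signed area Σ (x_i y_{i+1} − x_{i+1} y_i) is linear in m.
With m=0 it equals 58; the coefficient of m is 4 (from the two edges through D).
So 4·m + 58 = 2·31 = 62 ⇒ m = 1.

1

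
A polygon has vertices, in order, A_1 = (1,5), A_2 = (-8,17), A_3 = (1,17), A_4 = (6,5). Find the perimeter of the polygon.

|A_1A_2| = √((-9)² + (12)²) = √225 = 15
|A_2A_3| = √((9)² + (0)²) = √81 = 9
|A_3A_4| = √((5)² + (-12)²) = √169 = 13
|A_4A_1| = √((-5)² + (0)²) = √25 = 5
Perimeter = 15 + 9 + 13 + 5 = 42.

42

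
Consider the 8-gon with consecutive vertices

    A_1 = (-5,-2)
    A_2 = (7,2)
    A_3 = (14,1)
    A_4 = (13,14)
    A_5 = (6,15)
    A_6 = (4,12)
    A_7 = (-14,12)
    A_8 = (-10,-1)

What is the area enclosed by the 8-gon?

Apply the shoelace formula: 2A = Σ (x_i·y_{i+1} − x_{i+1}·y_i), indices taken mod 8.
Cross-terms: 4, -21, 183, 111, 12, 216, 134, 15  ⇒  Σ = 654
Area = |Σ|/2 = 327.

327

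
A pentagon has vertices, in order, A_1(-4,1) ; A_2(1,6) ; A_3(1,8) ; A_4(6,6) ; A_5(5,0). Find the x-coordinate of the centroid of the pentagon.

Apply Gauss's area formula. First the cross-terms c_i = x_i·y_{i+1} − x_{i+1}·y_i:
  -25, 2, -42, -30, 5  ⇒  2A = -90, A = -45.
Then Σ (x_i + x_{i+1})·c_i = -540, so x̄ = -540 / (6·(-45)) = 2.

2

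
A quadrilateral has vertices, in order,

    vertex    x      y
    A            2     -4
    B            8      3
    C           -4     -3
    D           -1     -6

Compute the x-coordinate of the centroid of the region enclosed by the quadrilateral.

9/7

Apply the shoelace (surveyor's) formula. First the cross-terms c_i = x_i·y_{i+1} − x_{i+1}·y_i:
  38, -12, 21, 16  ⇒  2A = 63, A = 31.5.
Then Σ (x_i + x_{i+1})·c_i = 243, so x̄ = 243 / (6·31.5) = 9/7.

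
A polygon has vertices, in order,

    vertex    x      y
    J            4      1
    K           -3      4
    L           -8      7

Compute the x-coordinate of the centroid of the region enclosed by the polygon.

-7/3

Apply Gauss's area formula. First the cross-terms c_i = x_i·y_{i+1} − x_{i+1}·y_i:
  19, 11, -36  ⇒  2A = -6, A = -3.
Then Σ (x_i + x_{i+1})·c_i = 42, so x̄ = 42 / (6·(-3)) = -7/3.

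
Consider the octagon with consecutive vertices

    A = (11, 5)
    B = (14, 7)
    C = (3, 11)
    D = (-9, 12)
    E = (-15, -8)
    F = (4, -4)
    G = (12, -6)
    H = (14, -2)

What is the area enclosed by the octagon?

397.5

Apply the surveyor's formula: 2A = Σ (x_i·y_{i+1} − x_{i+1}·y_i), indices taken mod 8.
Σ = (7) + (133) + (135) + (252) + (92) + (24) + (60) + (92) = 795
Area = |Σ|/2 = 397.5.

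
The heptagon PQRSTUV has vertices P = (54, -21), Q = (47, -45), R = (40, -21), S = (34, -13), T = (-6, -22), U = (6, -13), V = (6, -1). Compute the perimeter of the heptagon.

180

|PQ| = √((-7)² + (-24)²) = √625 = 25
|QR| = √((-7)² + (24)²) = √625 = 25
|RS| = √((-6)² + (8)²) = √100 = 10
|ST| = √((-40)² + (-9)²) = √1681 = 41
|TU| = √((12)² + (9)²) = √225 = 15
|UV| = √((0)² + (12)²) = √144 = 12
|VP| = √((48)² + (-20)²) = √2704 = 52
Perimeter = 25 + 25 + 10 + 41 + 15 + 12 + 52 = 180.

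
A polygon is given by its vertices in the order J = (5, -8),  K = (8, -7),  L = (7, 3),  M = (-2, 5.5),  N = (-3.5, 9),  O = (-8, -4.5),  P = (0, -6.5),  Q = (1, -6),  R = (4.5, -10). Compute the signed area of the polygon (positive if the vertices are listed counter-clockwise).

Apply the surveyor's formula: 2A = Σ (x_i·y_{i+1} − x_{i+1}·y_i), indices taken mod 9.
J→K: (5)(-7) − (8)(-8) = 29
K→L: (8)(3) − (7)(-7) = 73
L→M: (7)(5.5) − (-2)(3) = 44.5
M→N: (-2)(9) − (-3.5)(5.5) = 1.25
N→O: (-3.5)(-4.5) − (-8)(9) = 87.75
O→P: (-8)(-6.5) − (0)(-4.5) = 52
P→Q: (0)(-6) − (1)(-6.5) = 6.5
Q→R: (1)(-10) − (4.5)(-6) = 17
R→J: (4.5)(-8) − (5)(-10) = 14
Σ = 325
Signed area = Σ/2 = 162.5 (positive ⇒ counter-clockwise traversal).

162.5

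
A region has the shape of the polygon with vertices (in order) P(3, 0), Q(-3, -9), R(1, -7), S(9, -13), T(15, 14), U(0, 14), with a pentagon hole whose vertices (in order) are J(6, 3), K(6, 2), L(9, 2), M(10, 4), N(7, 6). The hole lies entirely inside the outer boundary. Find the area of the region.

260.5

Outer boundary:
Apply the shoelace formula: 2A = Σ (x_i·y_{i+1} − x_{i+1}·y_i), indices taken mod 6.
Cross-terms: -27, 30, 50, 321, 210, -42  ⇒  Σ = 542
Area = |Σ|/2 = 271.
Hole:
Cross-terms: -6, -6, 16, 32, -15  ⇒  Σ = 21
Area = |Σ|/2 = 10.5.
Net area = 271 − 10.5 = 260.5.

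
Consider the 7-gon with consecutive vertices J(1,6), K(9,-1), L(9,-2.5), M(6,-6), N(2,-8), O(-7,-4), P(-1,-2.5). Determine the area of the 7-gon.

98.75

J→K: (1)(-1) − (9)(6) = -55
K→L: (9)(-2.5) − (9)(-1) = -13.5
L→M: (9)(-6) − (6)(-2.5) = -39
M→N: (6)(-8) − (2)(-6) = -36
N→O: (2)(-4) − (-7)(-8) = -64
O→P: (-7)(-2.5) − (-1)(-4) = 13.5
P→J: (-1)(6) − (1)(-2.5) = -3.5
Σ = -197.5
Area = |Σ|/2 = 98.75.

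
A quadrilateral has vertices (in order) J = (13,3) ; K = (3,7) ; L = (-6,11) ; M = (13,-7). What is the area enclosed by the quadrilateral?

Apply the shoelace formula: 2A = Σ (x_i·y_{i+1} − x_{i+1}·y_i), indices taken mod 4.
J→K: (13)(7) − (3)(3) = 82
K→L: (3)(11) − (-6)(7) = 75
L→M: (-6)(-7) − (13)(11) = -101
M→J: (13)(3) − (13)(-7) = 130
Σ = 186
Area = |Σ|/2 = 93.

93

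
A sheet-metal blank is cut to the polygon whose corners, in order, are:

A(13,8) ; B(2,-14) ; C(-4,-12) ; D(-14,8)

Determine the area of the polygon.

Apply the shoelace (surveyor's) formula: 2A = Σ (x_i·y_{i+1} − x_{i+1}·y_i), indices taken mod 4.
Cross-terms: -198, -80, -200, -216  ⇒  Σ = -694
Area = |Σ|/2 = 347.

347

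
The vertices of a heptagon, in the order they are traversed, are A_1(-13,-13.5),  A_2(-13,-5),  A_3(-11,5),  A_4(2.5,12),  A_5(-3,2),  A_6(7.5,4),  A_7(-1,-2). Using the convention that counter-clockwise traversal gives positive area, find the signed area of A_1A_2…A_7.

-192.25

Apply the shoelace (surveyor's) formula: 2A = Σ (x_i·y_{i+1} − x_{i+1}·y_i), indices taken mod 7.
Σ = (-110.5) + (-120) + (-144.5) + (41) + (-27) + (-11) + (-12.5) = -384.5
Signed area = Σ/2 = -192.25 (negative ⇒ clockwise traversal).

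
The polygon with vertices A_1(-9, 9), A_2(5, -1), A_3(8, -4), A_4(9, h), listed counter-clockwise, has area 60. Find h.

3

The doubled signed area Σ (x_i y_{i+1} − x_{i+1} y_i) is linear in h.
With h=0 it equals 69; the coefficient of h is 17 (from the two edges through A_4).
So 17·h + 69 = 2·60 = 120 ⇒ h = 3.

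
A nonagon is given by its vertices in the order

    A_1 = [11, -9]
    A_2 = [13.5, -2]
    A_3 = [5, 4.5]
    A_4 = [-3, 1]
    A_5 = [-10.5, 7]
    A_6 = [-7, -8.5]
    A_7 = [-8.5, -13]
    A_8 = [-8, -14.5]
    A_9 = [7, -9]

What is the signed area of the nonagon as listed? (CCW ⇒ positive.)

Σ = (99.5) + (70.75) + (18.5) + (-10.5) + (138.25) + (18.75) + (19.25) + (173.5) + (36) = 564
Signed area = Σ/2 = 282 (positive ⇒ counter-clockwise traversal).

282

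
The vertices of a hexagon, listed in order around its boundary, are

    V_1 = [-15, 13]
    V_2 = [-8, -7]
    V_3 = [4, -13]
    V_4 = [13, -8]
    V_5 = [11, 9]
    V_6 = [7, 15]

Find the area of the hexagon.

550.5

Apply the surveyor's formula: 2A = Σ (x_i·y_{i+1} − x_{i+1}·y_i), indices taken mod 6.
Cross-terms: 209, 132, 137, 205, 102, 316  ⇒  Σ = 1101
Area = |Σ|/2 = 550.5.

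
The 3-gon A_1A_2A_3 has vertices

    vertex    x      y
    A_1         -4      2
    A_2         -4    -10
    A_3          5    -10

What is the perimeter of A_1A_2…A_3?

36

|A_1A_2| = √((0)² + (-12)²) = √144 = 12
|A_2A_3| = √((9)² + (0)²) = √81 = 9
|A_3A_1| = √((-9)² + (12)²) = √225 = 15
Perimeter = 12 + 9 + 15 = 36.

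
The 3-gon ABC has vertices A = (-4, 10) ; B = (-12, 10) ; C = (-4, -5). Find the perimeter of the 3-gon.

40

|AB| = √((-8)² + (0)²) = √64 = 8
|BC| = √((8)² + (-15)²) = √289 = 17
|CA| = √((0)² + (15)²) = √225 = 15
Perimeter = 8 + 17 + 15 = 40.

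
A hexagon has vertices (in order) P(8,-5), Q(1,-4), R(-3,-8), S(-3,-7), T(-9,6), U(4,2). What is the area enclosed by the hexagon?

104.5

Apply the shoelace (surveyor's) formula: 2A = Σ (x_i·y_{i+1} − x_{i+1}·y_i), indices taken mod 6.
P→Q: (8)(-4) − (1)(-5) = -27
Q→R: (1)(-8) − (-3)(-4) = -20
R→S: (-3)(-7) − (-3)(-8) = -3
S→T: (-3)(6) − (-9)(-7) = -81
T→U: (-9)(2) − (4)(6) = -42
U→P: (4)(-5) − (8)(2) = -36
Σ = -209
Area = |Σ|/2 = 104.5.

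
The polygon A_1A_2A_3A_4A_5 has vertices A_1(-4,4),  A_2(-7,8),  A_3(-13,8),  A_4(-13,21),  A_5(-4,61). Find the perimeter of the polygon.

|A_1A_2| = √((-3)² + (4)²) = √25 = 5
|A_2A_3| = √((-6)² + (0)²) = √36 = 6
|A_3A_4| = √((0)² + (13)²) = √169 = 13
|A_4A_5| = √((9)² + (40)²) = √1681 = 41
|A_5A_1| = √((0)² + (-57)²) = √3249 = 57
Perimeter = 5 + 6 + 13 + 41 + 57 = 122.

122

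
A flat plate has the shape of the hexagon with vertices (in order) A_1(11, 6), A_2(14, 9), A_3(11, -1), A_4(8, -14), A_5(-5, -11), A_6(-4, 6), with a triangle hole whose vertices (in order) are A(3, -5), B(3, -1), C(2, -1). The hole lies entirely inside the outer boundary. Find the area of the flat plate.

Outer boundary:
Σ = (15) + (-113) + (-146) + (-158) + (-74) + (-90) = -566
Area = |Σ|/2 = 283.
Hole:
Σ = (12) + (-1) + (-7) = 4
Area = |Σ|/2 = 2.
Net area = 283 − 2 = 281.

281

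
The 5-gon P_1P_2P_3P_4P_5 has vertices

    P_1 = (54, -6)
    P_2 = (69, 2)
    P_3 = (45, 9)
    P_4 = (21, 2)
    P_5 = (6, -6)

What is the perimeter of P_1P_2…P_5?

132

|P_1P_2| = √((15)² + (8)²) = √289 = 17
|P_2P_3| = √((-24)² + (7)²) = √625 = 25
|P_3P_4| = √((-24)² + (-7)²) = √625 = 25
|P_4P_5| = √((-15)² + (-8)²) = √289 = 17
|P_5P_1| = √((48)² + (0)²) = √2304 = 48
Perimeter = 17 + 25 + 25 + 17 + 48 = 132.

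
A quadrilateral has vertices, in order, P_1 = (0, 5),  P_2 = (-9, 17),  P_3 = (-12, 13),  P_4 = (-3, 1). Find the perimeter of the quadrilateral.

|P_1P_2| = √((-9)² + (12)²) = √225 = 15
|P_2P_3| = √((-3)² + (-4)²) = √25 = 5
|P_3P_4| = √((9)² + (-12)²) = √225 = 15
|P_4P_1| = √((3)² + (4)²) = √25 = 5
Perimeter = 15 + 5 + 15 + 5 = 40.

40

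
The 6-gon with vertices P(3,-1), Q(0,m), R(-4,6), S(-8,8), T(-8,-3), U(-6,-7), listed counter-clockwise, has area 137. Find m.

15

Write out the shoelace sum; only the two edges meeting at Q involve m:
2·Area = [(3·m − 0·(-1)) + (0·6 − (-4)·m)] + 169
       = 7·m + 169 = 274
⇒ m = 15.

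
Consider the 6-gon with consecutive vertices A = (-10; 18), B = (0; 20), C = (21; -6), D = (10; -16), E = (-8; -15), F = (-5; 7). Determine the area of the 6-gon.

662.5

Apply the shoelace formula: 2A = Σ (x_i·y_{i+1} − x_{i+1}·y_i), indices taken mod 6.
Σ = (-200) + (-420) + (-276) + (-278) + (-131) + (-20) = -1325
Area = |Σ|/2 = 662.5.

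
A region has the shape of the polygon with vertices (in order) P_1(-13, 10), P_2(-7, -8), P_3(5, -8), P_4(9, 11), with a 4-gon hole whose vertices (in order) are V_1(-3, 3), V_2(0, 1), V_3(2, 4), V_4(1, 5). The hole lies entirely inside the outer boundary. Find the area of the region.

Outer boundary:
Apply Gauss's area formula: 2A = Σ (x_i·y_{i+1} − x_{i+1}·y_i), indices taken mod 4.
P_1→P_2: (-13)(-8) − (-7)(10) = 174
P_2→P_3: (-7)(-8) − (5)(-8) = 96
P_3→P_4: (5)(11) − (9)(-8) = 127
P_4→P_1: (9)(10) − (-13)(11) = 233
Σ = 630
Area = |Σ|/2 = 315.
Hole:
Cross-terms: -3, -2, 6, 18  ⇒  Σ = 19
Area = |Σ|/2 = 9.5.
Net area = 315 − 9.5 = 305.5.

305.5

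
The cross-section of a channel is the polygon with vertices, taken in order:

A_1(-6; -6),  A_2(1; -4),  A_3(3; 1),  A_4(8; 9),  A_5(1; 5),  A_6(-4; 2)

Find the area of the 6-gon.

Apply the surveyor's formula: 2A = Σ (x_i·y_{i+1} − x_{i+1}·y_i), indices taken mod 6.
Σ = (30) + (13) + (19) + (31) + (22) + (36) = 151
Area = |Σ|/2 = 75.5.

75.5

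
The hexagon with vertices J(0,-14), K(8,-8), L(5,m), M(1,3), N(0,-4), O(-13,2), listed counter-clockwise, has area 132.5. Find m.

-4

The doubled signed area Σ (x_i y_{i+1} − x_{i+1} y_i) is linear in m.
With m=0 it equals 293; the coefficient of m is 7 (from the two edges through L).
So 7·m + 293 = 2·132.5 = 265 ⇒ m = -4.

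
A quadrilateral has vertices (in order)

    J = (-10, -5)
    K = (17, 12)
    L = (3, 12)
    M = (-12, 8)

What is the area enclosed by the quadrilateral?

220.5

Apply the shoelace formula: 2A = Σ (x_i·y_{i+1} − x_{i+1}·y_i), indices taken mod 4.
Σ = (-35) + (168) + (168) + (140) = 441
Area = |Σ|/2 = 220.5.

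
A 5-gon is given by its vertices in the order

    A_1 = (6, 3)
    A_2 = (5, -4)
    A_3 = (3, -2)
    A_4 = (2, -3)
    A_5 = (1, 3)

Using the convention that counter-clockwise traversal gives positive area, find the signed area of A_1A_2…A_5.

Apply the shoelace formula: 2A = Σ (x_i·y_{i+1} − x_{i+1}·y_i), indices taken mod 5.
Cross-terms: -39, 2, -5, 9, -15  ⇒  Σ = -48
Signed area = Σ/2 = -24 (negative ⇒ clockwise traversal).

-24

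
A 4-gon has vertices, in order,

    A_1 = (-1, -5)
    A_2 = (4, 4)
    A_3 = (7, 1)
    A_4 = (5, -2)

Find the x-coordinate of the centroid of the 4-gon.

92/27

Apply the surveyor's formula. First the cross-terms c_i = x_i·y_{i+1} − x_{i+1}·y_i:
  16, -24, -19, -27  ⇒  2A = -54, A = -27.
Then Σ (x_i + x_{i+1})·c_i = -552, so x̄ = -552 / (6·(-27)) = 92/27.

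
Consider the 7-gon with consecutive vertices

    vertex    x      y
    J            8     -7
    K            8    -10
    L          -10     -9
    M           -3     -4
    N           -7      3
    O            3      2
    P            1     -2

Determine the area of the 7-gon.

121

Σ = (-24) + (-172) + (13) + (-37) + (-23) + (-8) + (9) = -242
Area = |Σ|/2 = 121.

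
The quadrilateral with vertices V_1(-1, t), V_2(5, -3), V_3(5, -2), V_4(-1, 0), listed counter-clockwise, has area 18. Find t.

The doubled signed area Σ (x_i y_{i+1} − x_{i+1} y_i) is linear in t.
With t=0 it equals 6; the coefficient of t is -6 (from the two edges through V_1).
So -6·t + 6 = 2·18 = 36 ⇒ t = -5.

-5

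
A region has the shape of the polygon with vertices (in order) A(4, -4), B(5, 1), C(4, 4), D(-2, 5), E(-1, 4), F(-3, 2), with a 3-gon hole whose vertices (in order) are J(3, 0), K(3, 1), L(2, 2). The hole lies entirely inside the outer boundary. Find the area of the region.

Outer boundary:
Apply the shoelace formula: 2A = Σ (x_i·y_{i+1} − x_{i+1}·y_i), indices taken mod 6.
Σ = (24) + (16) + (28) + (-3) + (10) + (4) = 79
Area = |Σ|/2 = 39.5.
Hole:
Apply the shoelace (surveyor's) formula: 2A = Σ (x_i·y_{i+1} − x_{i+1}·y_i), indices taken mod 3.
Σ = (3) + (4) + (-6) = 1
Area = |Σ|/2 = 0.5.
Net area = 39.5 − 0.5 = 39.

39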